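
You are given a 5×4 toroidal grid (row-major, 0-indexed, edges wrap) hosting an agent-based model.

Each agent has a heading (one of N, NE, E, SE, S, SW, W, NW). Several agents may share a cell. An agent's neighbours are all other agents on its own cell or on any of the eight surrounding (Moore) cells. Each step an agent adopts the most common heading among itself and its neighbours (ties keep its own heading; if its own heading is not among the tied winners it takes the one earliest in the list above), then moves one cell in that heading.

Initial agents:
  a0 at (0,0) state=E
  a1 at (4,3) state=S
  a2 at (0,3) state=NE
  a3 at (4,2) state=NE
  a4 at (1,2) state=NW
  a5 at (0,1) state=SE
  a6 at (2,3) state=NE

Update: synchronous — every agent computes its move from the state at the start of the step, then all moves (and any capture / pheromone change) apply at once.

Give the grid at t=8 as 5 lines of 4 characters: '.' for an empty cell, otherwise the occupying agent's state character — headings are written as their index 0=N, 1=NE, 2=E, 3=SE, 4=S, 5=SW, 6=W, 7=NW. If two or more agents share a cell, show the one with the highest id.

....
..11
...1
111.
...1

t=1: a0@(0,1):E a1@(3,0):NE a2@(4,0):NE a3@(3,3):NE a4@(0,3):NE a5@(1,2):SE a6@(1,0):NE
t=2: a0@(4,2):NE a1@(2,1):NE a2@(3,1):NE a3@(2,0):NE a4@(4,0):NE a5@(2,3):SE a6@(0,1):NE
t=3: a0@(3,3):NE a1@(1,2):NE a2@(2,2):NE a3@(1,1):NE a4@(3,1):NE a5@(3,0):SE a6@(4,2):NE
t=4: a0@(2,0):NE a1@(0,3):NE a2@(1,3):NE a3@(0,2):NE a4@(2,2):NE a5@(2,1):NE a6@(3,3):NE
t=5: a0@(1,1):NE a1@(4,0):NE a2@(0,0):NE a3@(4,3):NE a4@(1,3):NE a5@(1,2):NE a6@(2,0):NE
t=6: a0@(0,2):NE a1@(3,1):NE a2@(4,1):NE a3@(3,0):NE a4@(0,0):NE a5@(0,3):NE a6@(1,1):NE
t=7: a0@(4,3):NE a1@(2,2):NE a2@(3,2):NE a3@(2,1):NE a4@(4,1):NE a5@(4,0):NE a6@(0,2):NE
t=8: a0@(3,0):NE a1@(1,3):NE a2@(2,3):NE a3@(1,2):NE a4@(3,2):NE a5@(3,1):NE a6@(4,3):NE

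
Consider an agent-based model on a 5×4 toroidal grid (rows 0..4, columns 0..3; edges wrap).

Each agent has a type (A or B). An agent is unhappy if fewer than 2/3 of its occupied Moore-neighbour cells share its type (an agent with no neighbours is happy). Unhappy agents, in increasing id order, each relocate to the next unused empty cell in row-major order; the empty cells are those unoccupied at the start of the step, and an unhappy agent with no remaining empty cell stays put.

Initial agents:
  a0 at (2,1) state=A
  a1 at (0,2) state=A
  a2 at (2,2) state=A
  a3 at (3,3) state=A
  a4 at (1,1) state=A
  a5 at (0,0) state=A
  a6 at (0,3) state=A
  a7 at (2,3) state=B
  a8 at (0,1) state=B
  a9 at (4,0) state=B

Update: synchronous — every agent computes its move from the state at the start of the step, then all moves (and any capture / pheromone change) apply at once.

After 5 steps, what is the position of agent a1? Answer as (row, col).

t=1: a0@(2,1):A a1@(0,2):A a2@(2,2):A a3@(1,0):A a4@(1,1):A a5@(1,2):A a6@(0,3):A a7@(1,3):B a8@(2,0):B a9@(3,0):B
t=2: a0@(2,1):A a1@(0,2):A a2@(2,2):A a3@(0,0):A a4@(1,1):A a5@(1,2):A a6@(0,3):A a7@(0,1):B a8@(2,3):B a9@(3,1):B
t=3: a0@(2,1):A a1@(0,2):A a2@(1,0):A a3@(0,0):A a4@(1,1):A a5@(1,2):A a6@(0,3):A a7@(1,3):B a8@(2,0):B a9@(3,0):B
t=4: a0@(0,1):A a1@(0,2):A a2@(1,0):A a3@(0,0):A a4@(1,1):A a5@(1,2):A a6@(0,3):A a7@(2,2):B a8@(2,3):B a9@(3,1):B
t=5: a0@(0,1):A a1@(0,2):A a2@(1,0):A a3@(0,0):A a4@(1,1):A a5@(1,2):A a6@(0,3):A a7@(1,3):B a8@(2,0):B a9@(3,1):B

(0, 2)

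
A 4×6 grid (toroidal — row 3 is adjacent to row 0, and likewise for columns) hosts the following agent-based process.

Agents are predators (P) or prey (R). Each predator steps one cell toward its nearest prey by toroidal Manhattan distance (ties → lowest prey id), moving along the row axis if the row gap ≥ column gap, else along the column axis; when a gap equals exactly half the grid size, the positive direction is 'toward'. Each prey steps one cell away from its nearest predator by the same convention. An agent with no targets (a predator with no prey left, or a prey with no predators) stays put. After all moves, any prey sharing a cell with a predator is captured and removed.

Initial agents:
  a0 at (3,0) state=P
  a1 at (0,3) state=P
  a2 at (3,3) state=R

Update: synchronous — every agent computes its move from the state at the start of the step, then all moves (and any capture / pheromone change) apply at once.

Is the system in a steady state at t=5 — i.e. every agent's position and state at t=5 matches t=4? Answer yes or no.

t=1: a0@(3,1):P a1@(3,3):P a2@(2,3):R
t=2: a0@(3,2):P a1@(2,3):P a2@(1,3):R
t=3: a0@(0,2):P a1@(1,3):P a2@(0,3):R
t=4: a0@(0,3):P a1@(0,3):P a2@(0,4):R
t=5: a0@(0,4):P a1@(0,4):P a2@(0,5):R

no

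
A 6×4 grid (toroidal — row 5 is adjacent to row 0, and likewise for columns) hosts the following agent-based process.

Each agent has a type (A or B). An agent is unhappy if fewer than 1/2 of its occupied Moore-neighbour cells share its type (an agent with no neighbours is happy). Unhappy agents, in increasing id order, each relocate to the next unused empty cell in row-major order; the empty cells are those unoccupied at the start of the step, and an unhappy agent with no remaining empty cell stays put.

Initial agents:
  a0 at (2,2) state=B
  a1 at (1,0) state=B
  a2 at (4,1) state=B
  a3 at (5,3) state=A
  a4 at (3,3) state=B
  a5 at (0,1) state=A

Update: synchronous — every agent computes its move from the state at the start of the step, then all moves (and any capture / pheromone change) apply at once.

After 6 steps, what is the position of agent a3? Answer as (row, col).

(5, 3)

t=1: a0@(2,2):B a1@(0,0):B a2@(4,1):B a3@(5,3):A a4@(3,3):B a5@(0,2):A
t=2: a0@(2,2):B a1@(0,1):B a2@(4,1):B a3@(5,3):A a4@(3,3):B a5@(0,2):A
t=3: a0@(2,2):B a1@(0,0):B a2@(4,1):B a3@(5,3):A a4@(3,3):B a5@(0,2):A
t=4: a0@(2,2):B a1@(0,1):B a2@(4,1):B a3@(5,3):A a4@(3,3):B a5@(0,2):A
t=5: a0@(2,2):B a1@(0,0):B a2@(4,1):B a3@(5,3):A a4@(3,3):B a5@(0,2):A
t=6: a0@(2,2):B a1@(0,1):B a2@(4,1):B a3@(5,3):A a4@(3,3):B a5@(0,2):A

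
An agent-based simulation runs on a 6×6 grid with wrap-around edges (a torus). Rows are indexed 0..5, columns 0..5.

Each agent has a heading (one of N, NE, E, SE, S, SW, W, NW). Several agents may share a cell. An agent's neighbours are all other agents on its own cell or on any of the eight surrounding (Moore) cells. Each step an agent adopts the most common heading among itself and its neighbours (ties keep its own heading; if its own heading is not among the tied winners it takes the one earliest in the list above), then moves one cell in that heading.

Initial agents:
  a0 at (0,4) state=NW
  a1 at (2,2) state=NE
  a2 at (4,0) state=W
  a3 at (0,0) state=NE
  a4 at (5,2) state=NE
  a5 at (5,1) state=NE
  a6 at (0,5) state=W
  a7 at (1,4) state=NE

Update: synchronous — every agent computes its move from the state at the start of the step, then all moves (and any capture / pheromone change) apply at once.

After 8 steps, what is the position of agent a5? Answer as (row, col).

t=1: a0@(5,3):NW a1@(1,3):NE a2@(4,5):W a3@(5,1):NE a4@(4,3):NE a5@(4,2):NE a6@(5,0):NE a7@(0,5):NE
t=2: a0@(4,4):NE a1@(0,4):NE a2@(4,4):W a3@(4,2):NE a4@(3,4):NE a5@(3,3):NE a6@(4,1):NE a7@(5,0):NE
t=3: a0@(3,5):NE a1@(5,5):NE a2@(3,5):NE a3@(3,3):NE a4@(2,5):NE a5@(2,4):NE a6@(3,2):NE a7@(4,1):NE
t=4: a0@(2,0):NE a1@(4,0):NE a2@(2,0):NE a3@(2,4):NE a4@(1,0):NE a5@(1,5):NE a6@(2,3):NE a7@(3,2):NE
t=5: a0@(1,1):NE a1@(3,1):NE a2@(1,1):NE a3@(1,5):NE a4@(0,1):NE a5@(0,0):NE a6@(1,4):NE a7@(2,3):NE
t=6: a0@(0,2):NE a1@(2,2):NE a2@(0,2):NE a3@(0,0):NE a4@(5,2):NE a5@(5,1):NE a6@(0,5):NE a7@(1,4):NE
t=7: a0@(5,3):NE a1@(1,3):NE a2@(5,3):NE a3@(5,1):NE a4@(4,3):NE a5@(4,2):NE a6@(5,0):NE a7@(0,5):NE
t=8: a0@(4,4):NE a1@(0,4):NE a2@(4,4):NE a3@(4,2):NE a4@(3,4):NE a5@(3,3):NE a6@(4,1):NE a7@(5,0):NE

(3, 3)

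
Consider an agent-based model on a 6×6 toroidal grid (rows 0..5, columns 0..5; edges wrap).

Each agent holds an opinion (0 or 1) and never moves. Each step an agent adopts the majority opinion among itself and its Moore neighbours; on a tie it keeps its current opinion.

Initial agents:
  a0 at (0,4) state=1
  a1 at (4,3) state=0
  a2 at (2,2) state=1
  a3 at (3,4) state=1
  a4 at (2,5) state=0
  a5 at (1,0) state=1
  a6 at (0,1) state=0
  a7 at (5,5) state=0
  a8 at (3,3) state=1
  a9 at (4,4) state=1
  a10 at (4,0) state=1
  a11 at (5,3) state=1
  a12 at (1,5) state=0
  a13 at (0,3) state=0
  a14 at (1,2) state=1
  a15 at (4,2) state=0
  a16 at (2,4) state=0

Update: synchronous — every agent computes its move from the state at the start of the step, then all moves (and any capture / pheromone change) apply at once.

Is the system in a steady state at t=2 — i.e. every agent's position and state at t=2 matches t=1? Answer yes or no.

no

t=1: a0@(0,4):0 a1@(4,3):1 a2@(2,2):1 a3@(3,4):1 a4@(2,5):0 a5@(1,0):0 a6@(0,1):1 a7@(5,5):1 a8@(3,3):1 a9@(4,4):1 a10@(4,0):1 a11@(5,3):1 a12@(1,5):0 a13@(0,3):1 a14@(1,2):1 a15@(4,2):0 a16@(2,4):0
t=2: a0@(0,4):1 a1@(4,3):1 a2@(2,2):1 a3@(3,4):1 a4@(2,5):0 a5@(1,0):0 a6@(0,1):1 a7@(5,5):1 a8@(3,3):1 a9@(4,4):1 a10@(4,0):1 a11@(5,3):1 a12@(1,5):0 a13@(0,3):1 a14@(1,2):1 a15@(4,2):1 a16@(2,4):0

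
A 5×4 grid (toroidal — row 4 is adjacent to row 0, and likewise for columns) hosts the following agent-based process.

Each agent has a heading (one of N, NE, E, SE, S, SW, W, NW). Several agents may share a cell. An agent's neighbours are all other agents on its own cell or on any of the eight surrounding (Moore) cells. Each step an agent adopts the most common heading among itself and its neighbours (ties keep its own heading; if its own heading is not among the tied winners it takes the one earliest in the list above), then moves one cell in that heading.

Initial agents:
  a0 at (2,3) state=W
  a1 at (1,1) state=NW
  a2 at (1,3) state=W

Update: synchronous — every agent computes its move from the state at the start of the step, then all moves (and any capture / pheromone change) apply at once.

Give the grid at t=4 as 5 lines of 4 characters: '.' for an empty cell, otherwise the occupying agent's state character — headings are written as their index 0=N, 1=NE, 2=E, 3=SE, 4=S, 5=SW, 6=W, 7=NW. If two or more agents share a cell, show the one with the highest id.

....
...6
.7.6
....
....

t=1: a0@(2,2):W a1@(0,0):NW a2@(1,2):W
t=2: a0@(2,1):W a1@(4,3):NW a2@(1,1):W
t=3: a0@(2,0):W a1@(3,2):NW a2@(1,0):W
t=4: a0@(2,3):W a1@(2,1):NW a2@(1,3):W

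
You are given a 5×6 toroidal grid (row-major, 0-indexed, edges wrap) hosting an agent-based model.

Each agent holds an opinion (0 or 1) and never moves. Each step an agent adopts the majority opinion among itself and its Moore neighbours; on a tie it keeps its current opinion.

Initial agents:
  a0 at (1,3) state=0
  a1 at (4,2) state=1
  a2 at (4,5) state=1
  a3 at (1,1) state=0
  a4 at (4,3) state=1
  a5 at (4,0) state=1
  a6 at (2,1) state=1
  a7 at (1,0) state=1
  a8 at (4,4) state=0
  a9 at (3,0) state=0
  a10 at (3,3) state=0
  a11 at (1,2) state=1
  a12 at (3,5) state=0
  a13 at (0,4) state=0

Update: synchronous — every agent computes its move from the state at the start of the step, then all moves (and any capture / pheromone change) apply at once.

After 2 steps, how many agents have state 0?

t=1: a0@(1,3):0 a1@(4,2):1 a2@(4,5):0 a3@(1,1):1 a4@(4,3):0 a5@(4,0):1 a6@(2,1):1 a7@(1,0):1 a8@(4,4):0 a9@(3,0):1 a10@(3,3):0 a11@(1,2):1 a12@(3,5):0 a13@(0,4):0
t=2: a0@(1,3):0 a1@(4,2):0 a2@(4,5):0 a3@(1,1):1 a4@(4,3):0 a5@(4,0):1 a6@(2,1):1 a7@(1,0):1 a8@(4,4):0 a9@(3,0):1 a10@(3,3):0 a11@(1,2):1 a12@(3,5):0 a13@(0,4):0

8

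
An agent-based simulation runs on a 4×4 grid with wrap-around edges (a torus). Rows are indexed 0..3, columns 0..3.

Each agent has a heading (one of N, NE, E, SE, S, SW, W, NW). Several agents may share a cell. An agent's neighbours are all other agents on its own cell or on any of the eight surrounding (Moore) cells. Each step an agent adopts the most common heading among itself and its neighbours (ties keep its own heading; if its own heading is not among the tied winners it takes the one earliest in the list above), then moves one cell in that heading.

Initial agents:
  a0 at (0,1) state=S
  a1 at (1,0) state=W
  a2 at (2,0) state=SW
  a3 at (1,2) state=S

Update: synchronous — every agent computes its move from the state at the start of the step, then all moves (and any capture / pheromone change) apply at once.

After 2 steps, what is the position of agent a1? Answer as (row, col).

t=1: a0@(1,1):S a1@(1,3):W a2@(3,3):SW a3@(2,2):S
t=2: a0@(2,1):S a1@(1,2):W a2@(0,2):SW a3@(3,2):S

(1, 2)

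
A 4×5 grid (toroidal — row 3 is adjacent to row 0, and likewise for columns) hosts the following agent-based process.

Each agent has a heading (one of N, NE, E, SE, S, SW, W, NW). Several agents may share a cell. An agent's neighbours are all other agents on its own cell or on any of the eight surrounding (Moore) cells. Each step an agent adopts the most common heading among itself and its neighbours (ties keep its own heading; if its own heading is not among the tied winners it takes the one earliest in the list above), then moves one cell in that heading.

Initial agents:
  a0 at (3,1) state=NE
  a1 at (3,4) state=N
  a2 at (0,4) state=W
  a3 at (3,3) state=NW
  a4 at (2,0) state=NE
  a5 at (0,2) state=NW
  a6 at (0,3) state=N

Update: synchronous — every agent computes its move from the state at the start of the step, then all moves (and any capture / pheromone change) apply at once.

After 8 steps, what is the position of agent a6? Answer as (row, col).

(0, 3)

t=1: a0@(2,2):NE a1@(2,4):N a2@(3,4):N a3@(2,2):NW a4@(1,1):NE a5@(3,1):NW a6@(3,3):N
t=2: a0@(1,3):NE a1@(1,4):N a2@(2,4):N a3@(1,1):NW a4@(0,2):NE a5@(2,0):NW a6@(2,3):N
t=3: a0@(0,3):N a1@(0,4):N a2@(1,4):N a3@(0,0):NW a4@(3,3):NE a5@(1,4):NW a6@(1,3):N
t=4: a0@(3,3):N a1@(3,4):N a2@(0,4):N a3@(3,4):NW a4@(2,3):N a5@(0,4):N a6@(0,3):N
t=5: a0@(2,3):N a1@(2,4):N a2@(3,4):N a3@(2,4):N a4@(1,3):N a5@(3,4):N a6@(3,3):N
t=6: a0@(1,3):N a1@(1,4):N a2@(2,4):N a3@(1,4):N a4@(0,3):N a5@(2,4):N a6@(2,3):N
t=7: a0@(0,3):N a1@(0,4):N a2@(1,4):N a3@(0,4):N a4@(3,3):N a5@(1,4):N a6@(1,3):N
t=8: a0@(3,3):N a1@(3,4):N a2@(0,4):N a3@(3,4):N a4@(2,3):N a5@(0,4):N a6@(0,3):N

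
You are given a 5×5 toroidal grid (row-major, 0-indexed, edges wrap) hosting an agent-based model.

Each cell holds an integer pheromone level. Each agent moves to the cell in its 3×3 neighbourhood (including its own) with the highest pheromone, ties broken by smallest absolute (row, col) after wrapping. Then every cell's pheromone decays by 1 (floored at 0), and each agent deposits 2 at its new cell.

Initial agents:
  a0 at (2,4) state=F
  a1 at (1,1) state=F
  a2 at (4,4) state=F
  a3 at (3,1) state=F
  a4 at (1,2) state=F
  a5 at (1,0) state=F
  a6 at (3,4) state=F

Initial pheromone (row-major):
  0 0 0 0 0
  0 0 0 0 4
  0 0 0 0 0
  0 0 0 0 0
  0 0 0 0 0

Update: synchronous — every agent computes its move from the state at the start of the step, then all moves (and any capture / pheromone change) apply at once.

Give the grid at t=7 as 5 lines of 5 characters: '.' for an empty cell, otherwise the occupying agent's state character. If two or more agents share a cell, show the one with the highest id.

.....
....F
.....
.....
.....

t=1: a0@(1,4) a1@(0,0) a2@(0,0) a3@(2,0) a4@(0,1) a5@(1,4) a6@(2,0) | pheromone: 4 2 0 0 0 / 0 0 0 0 7 / 4 0 0 0 0 / 0 0 0 0 0 / 0 0 0 0 0
t=2: a0@(1,4) a1@(1,4) a2@(1,4) a3@(1,4) a4@(0,0) a5@(1,4) a6@(1,4) | pheromone: 5 1 0 0 0 / 0 0 0 0 18 / 3 0 0 0 0 / 0 0 0 0 0 / 0 0 0 0 0
t=3: a0@(1,4) a1@(1,4) a2@(1,4) a3@(1,4) a4@(1,4) a5@(1,4) a6@(1,4) | pheromone: 4 0 0 0 0 / 0 0 0 0 31 / 2 0 0 0 0 / 0 0 0 0 0 / 0 0 0 0 0
t=4: a0@(1,4) a1@(1,4) a2@(1,4) a3@(1,4) a4@(1,4) a5@(1,4) a6@(1,4) | pheromone: 3 0 0 0 0 / 0 0 0 0 44 / 1 0 0 0 0 / 0 0 0 0 0 / 0 0 0 0 0
t=5: a0@(1,4) a1@(1,4) a2@(1,4) a3@(1,4) a4@(1,4) a5@(1,4) a6@(1,4) | pheromone: 2 0 0 0 0 / 0 0 0 0 57 / 0 0 0 0 0 / 0 0 0 0 0 / 0 0 0 0 0
t=6: a0@(1,4) a1@(1,4) a2@(1,4) a3@(1,4) a4@(1,4) a5@(1,4) a6@(1,4) | pheromone: 1 0 0 0 0 / 0 0 0 0 70 / 0 0 0 0 0 / 0 0 0 0 0 / 0 0 0 0 0
t=7: a0@(1,4) a1@(1,4) a2@(1,4) a3@(1,4) a4@(1,4) a5@(1,4) a6@(1,4) | pheromone: 0 0 0 0 0 / 0 0 0 0 83 / 0 0 0 0 0 / 0 0 0 0 0 / 0 0 0 0 0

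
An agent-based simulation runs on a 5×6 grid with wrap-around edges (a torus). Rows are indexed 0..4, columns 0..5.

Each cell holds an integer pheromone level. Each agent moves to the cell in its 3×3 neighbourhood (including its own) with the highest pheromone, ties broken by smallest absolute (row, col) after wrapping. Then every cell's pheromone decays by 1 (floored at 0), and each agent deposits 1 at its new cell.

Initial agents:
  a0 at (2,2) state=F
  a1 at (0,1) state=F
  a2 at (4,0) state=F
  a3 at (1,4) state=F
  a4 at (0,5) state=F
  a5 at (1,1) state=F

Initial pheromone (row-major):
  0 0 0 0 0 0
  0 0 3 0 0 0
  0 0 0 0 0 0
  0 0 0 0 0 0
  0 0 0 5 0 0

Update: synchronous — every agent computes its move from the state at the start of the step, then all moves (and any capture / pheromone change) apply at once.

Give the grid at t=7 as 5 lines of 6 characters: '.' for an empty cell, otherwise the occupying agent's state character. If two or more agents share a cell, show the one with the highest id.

t=1: a0@(1,2) a1@(1,2) a2@(0,0) a3@(0,3) a4@(0,0) a5@(1,2) | pheromone: 2 0 0 1 0 0 / 0 0 5 0 0 0 / 0 0 0 0 0 0 / 0 0 0 0 0 0 / 0 0 0 4 0 0
t=2: a0@(1,2) a1@(1,2) a2@(0,0) a3@(1,2) a4@(0,0) a5@(1,2) | pheromone: 3 0 0 0 0 0 / 0 0 8 0 0 0 / 0 0 0 0 0 0 / 0 0 0 0 0 0 / 0 0 0 3 0 0
t=3: a0@(1,2) a1@(1,2) a2@(0,0) a3@(1,2) a4@(0,0) a5@(1,2) | pheromone: 4 0 0 0 0 0 / 0 0 11 0 0 0 / 0 0 0 0 0 0 / 0 0 0 0 0 0 / 0 0 0 2 0 0
t=4: a0@(1,2) a1@(1,2) a2@(0,0) a3@(1,2) a4@(0,0) a5@(1,2) | pheromone: 5 0 0 0 0 0 / 0 0 14 0 0 0 / 0 0 0 0 0 0 / 0 0 0 0 0 0 / 0 0 0 1 0 0
t=5: a0@(1,2) a1@(1,2) a2@(0,0) a3@(1,2) a4@(0,0) a5@(1,2) | pheromone: 6 0 0 0 0 0 / 0 0 17 0 0 0 / 0 0 0 0 0 0 / 0 0 0 0 0 0 / 0 0 0 0 0 0
t=6: a0@(1,2) a1@(1,2) a2@(0,0) a3@(1,2) a4@(0,0) a5@(1,2) | pheromone: 7 0 0 0 0 0 / 0 0 20 0 0 0 / 0 0 0 0 0 0 / 0 0 0 0 0 0 / 0 0 0 0 0 0
t=7: a0@(1,2) a1@(1,2) a2@(0,0) a3@(1,2) a4@(0,0) a5@(1,2) | pheromone: 8 0 0 0 0 0 / 0 0 23 0 0 0 / 0 0 0 0 0 0 / 0 0 0 0 0 0 / 0 0 0 0 0 0

F.....
..F...
......
......
......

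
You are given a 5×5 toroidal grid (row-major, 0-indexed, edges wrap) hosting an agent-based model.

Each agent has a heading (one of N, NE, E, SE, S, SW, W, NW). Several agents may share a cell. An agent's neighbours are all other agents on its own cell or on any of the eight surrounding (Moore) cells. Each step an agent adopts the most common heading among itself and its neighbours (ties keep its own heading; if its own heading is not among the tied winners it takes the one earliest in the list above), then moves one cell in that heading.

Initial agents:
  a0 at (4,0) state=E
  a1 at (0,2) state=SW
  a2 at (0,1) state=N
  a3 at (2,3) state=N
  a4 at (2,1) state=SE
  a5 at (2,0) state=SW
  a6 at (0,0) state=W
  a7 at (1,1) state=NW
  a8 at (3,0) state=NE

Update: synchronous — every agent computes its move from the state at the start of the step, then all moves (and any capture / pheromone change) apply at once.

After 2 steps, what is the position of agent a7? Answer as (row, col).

(3, 4)

t=1: a0@(4,1):E a1@(1,1):SW a2@(4,1):N a3@(1,3):N a4@(3,2):SE a5@(3,4):SW a6@(0,4):W a7@(2,0):SW a8@(2,1):NE
t=2: a0@(4,2):E a1@(2,0):SW a2@(3,1):N a3@(0,3):N a4@(4,3):SE a5@(4,3):SW a6@(0,3):W a7@(3,4):SW a8@(3,0):SW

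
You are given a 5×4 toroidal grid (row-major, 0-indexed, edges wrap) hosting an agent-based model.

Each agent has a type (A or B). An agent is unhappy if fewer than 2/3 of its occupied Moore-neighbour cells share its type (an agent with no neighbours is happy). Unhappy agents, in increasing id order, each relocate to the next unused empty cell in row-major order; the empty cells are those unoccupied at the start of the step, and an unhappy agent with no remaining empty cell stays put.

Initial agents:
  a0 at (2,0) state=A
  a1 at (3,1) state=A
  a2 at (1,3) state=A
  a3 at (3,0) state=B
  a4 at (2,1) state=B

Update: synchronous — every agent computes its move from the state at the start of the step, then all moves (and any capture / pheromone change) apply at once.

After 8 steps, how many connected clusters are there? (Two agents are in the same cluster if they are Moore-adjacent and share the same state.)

t=1: a0@(0,0):A a1@(0,1):A a2@(1,3):A a3@(0,2):B a4@(0,3):B
t=2: a0@(0,0):A a1@(1,0):A a2@(1,1):A a3@(1,2):B a4@(2,0):B
t=3: a0@(0,0):A a1@(1,0):A a2@(0,1):A a3@(0,2):B a4@(0,3):B
t=4: a0@(0,0):A a1@(1,0):A a2@(0,1):A a3@(1,1):B a4@(1,2):B
t=5: a0@(0,0):A a1@(1,0):A a2@(0,2):A a3@(0,3):B a4@(1,3):B
t=6: a0@(0,1):A a1@(1,1):A a2@(1,2):A a3@(2,0):B a4@(2,1):B
t=7: a0@(0,1):A a1@(0,0):A a2@(1,2):A a3@(0,2):B a4@(0,3):B
t=8: a0@(0,1):A a1@(1,0):A a2@(1,1):A a3@(1,3):B a4@(2,0):B

2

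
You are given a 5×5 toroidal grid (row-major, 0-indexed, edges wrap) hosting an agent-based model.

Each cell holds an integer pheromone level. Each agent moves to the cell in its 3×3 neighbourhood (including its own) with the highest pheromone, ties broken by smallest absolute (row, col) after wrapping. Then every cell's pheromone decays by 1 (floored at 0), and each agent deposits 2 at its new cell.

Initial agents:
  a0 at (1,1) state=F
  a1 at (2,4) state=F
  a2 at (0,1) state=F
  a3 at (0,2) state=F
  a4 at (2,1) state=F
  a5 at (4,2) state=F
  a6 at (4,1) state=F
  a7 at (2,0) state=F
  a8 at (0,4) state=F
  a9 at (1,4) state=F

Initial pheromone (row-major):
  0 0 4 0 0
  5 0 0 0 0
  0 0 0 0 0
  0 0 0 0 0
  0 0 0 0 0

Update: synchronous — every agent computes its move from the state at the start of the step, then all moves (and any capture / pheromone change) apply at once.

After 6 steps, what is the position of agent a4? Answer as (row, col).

t=1: a0@(1,0) a1@(1,0) a2@(1,0) a3@(0,2) a4@(1,0) a5@(0,2) a6@(0,2) a7@(1,0) a8@(1,0) a9@(1,0) | pheromone: 0 0 9 0 0 / 18 0 0 0 0 / 0 0 0 0 0 / 0 0 0 0 0 / 0 0 0 0 0
t=2: a0@(1,0) a1@(1,0) a2@(1,0) a3@(0,2) a4@(1,0) a5@(0,2) a6@(0,2) a7@(1,0) a8@(1,0) a9@(1,0) | pheromone: 0 0 14 0 0 / 31 0 0 0 0 / 0 0 0 0 0 / 0 0 0 0 0 / 0 0 0 0 0
t=3: a0@(1,0) a1@(1,0) a2@(1,0) a3@(0,2) a4@(1,0) a5@(0,2) a6@(0,2) a7@(1,0) a8@(1,0) a9@(1,0) | pheromone: 0 0 19 0 0 / 44 0 0 0 0 / 0 0 0 0 0 / 0 0 0 0 0 / 0 0 0 0 0
t=4: a0@(1,0) a1@(1,0) a2@(1,0) a3@(0,2) a4@(1,0) a5@(0,2) a6@(0,2) a7@(1,0) a8@(1,0) a9@(1,0) | pheromone: 0 0 24 0 0 / 57 0 0 0 0 / 0 0 0 0 0 / 0 0 0 0 0 / 0 0 0 0 0
t=5: a0@(1,0) a1@(1,0) a2@(1,0) a3@(0,2) a4@(1,0) a5@(0,2) a6@(0,2) a7@(1,0) a8@(1,0) a9@(1,0) | pheromone: 0 0 29 0 0 / 70 0 0 0 0 / 0 0 0 0 0 / 0 0 0 0 0 / 0 0 0 0 0
t=6: a0@(1,0) a1@(1,0) a2@(1,0) a3@(0,2) a4@(1,0) a5@(0,2) a6@(0,2) a7@(1,0) a8@(1,0) a9@(1,0) | pheromone: 0 0 34 0 0 / 83 0 0 0 0 / 0 0 0 0 0 / 0 0 0 0 0 / 0 0 0 0 0

(1, 0)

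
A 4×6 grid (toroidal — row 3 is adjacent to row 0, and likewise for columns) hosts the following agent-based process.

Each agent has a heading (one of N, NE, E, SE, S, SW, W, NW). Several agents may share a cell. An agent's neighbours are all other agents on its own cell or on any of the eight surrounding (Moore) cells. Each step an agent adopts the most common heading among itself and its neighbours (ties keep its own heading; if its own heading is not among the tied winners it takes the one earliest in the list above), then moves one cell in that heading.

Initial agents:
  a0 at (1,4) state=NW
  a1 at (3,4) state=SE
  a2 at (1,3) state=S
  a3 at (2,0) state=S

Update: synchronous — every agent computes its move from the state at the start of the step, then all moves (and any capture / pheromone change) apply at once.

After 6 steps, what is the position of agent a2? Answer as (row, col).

(3, 3)

t=1: a0@(0,3):NW a1@(0,5):SE a2@(2,3):S a3@(3,0):S
t=2: a0@(3,2):NW a1@(1,0):SE a2@(3,3):S a3@(0,0):S
t=3: a0@(2,1):NW a1@(2,1):SE a2@(0,3):S a3@(1,0):S
t=4: a0@(1,0):NW a1@(3,2):SE a2@(1,3):S a3@(2,0):S
t=5: a0@(0,5):NW a1@(0,3):SE a2@(2,3):S a3@(3,0):S
t=6: a0@(3,4):NW a1@(1,4):SE a2@(3,3):S a3@(0,0):S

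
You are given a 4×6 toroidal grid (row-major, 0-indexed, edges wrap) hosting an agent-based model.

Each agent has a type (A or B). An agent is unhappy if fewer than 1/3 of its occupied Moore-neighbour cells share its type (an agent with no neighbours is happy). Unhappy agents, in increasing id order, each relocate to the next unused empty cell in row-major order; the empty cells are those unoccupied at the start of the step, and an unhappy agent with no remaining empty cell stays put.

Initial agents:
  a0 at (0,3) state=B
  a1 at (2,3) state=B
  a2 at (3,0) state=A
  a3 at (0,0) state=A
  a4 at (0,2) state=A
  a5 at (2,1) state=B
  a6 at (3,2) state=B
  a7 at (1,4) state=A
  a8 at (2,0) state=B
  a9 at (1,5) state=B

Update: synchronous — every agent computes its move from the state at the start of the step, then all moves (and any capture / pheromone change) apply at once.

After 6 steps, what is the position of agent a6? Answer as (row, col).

(3, 2)

t=1: a0@(0,3):B a1@(2,3):B a2@(3,0):A a3@(0,0):A a4@(0,1):A a5@(2,1):B a6@(3,2):B a7@(0,4):A a8@(2,0):B a9@(1,5):B
t=2: a0@(0,3):B a1@(2,3):B a2@(3,0):A a3@(0,0):A a4@(0,1):A a5@(2,1):B a6@(3,2):B a7@(0,2):A a8@(2,0):B a9@(1,5):B
t=3: (unchanged — steady state)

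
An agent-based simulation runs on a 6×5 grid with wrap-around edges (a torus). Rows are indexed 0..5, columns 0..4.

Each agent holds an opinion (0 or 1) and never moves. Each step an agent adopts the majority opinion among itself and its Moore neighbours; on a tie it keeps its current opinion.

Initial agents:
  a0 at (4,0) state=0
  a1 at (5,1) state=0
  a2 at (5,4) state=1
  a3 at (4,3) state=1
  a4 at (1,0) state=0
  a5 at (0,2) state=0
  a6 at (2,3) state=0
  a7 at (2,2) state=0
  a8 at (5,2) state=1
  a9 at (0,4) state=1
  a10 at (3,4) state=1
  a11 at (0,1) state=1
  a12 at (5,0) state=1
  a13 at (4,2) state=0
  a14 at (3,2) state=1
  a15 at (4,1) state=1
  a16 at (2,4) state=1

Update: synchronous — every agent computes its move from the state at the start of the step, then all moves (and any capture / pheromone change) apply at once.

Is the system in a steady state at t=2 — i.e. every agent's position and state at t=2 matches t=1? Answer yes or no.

no

t=1: a0@(4,0):1 a1@(5,1):0 a2@(5,4):1 a3@(4,3):1 a4@(1,0):1 a5@(0,2):0 a6@(2,3):1 a7@(2,2):0 a8@(5,2):1 a9@(0,4):1 a10@(3,4):1 a11@(0,1):1 a12@(5,0):1 a13@(4,2):1 a14@(3,2):1 a15@(4,1):1 a16@(2,4):1
t=2: a0@(4,0):1 a1@(5,1):1 a2@(5,4):1 a3@(4,3):1 a4@(1,0):1 a5@(0,2):0 a6@(2,3):1 a7@(2,2):1 a8@(5,2):1 a9@(0,4):1 a10@(3,4):1 a11@(0,1):1 a12@(5,0):1 a13@(4,2):1 a14@(3,2):1 a15@(4,1):1 a16@(2,4):1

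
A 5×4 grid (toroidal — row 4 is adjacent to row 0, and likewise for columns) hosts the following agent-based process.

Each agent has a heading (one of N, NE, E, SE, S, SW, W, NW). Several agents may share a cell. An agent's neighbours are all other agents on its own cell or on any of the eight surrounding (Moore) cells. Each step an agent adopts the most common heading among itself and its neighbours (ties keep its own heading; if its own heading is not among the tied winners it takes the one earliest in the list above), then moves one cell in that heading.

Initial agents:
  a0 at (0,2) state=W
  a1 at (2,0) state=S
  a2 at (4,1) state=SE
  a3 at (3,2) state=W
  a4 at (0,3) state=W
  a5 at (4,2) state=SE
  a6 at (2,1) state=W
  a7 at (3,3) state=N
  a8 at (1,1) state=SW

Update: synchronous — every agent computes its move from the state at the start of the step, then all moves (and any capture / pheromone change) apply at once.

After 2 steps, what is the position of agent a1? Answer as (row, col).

(3, 3)

t=1: a0@(0,1):W a1@(3,0):S a2@(0,2):SE a3@(3,1):W a4@(0,2):W a5@(4,1):W a6@(2,0):W a7@(2,3):N a8@(1,0):W
t=2: a0@(0,0):W a1@(3,3):W a2@(0,1):W a3@(3,0):W a4@(0,1):W a5@(4,0):W a6@(2,3):W a7@(2,2):W a8@(1,3):W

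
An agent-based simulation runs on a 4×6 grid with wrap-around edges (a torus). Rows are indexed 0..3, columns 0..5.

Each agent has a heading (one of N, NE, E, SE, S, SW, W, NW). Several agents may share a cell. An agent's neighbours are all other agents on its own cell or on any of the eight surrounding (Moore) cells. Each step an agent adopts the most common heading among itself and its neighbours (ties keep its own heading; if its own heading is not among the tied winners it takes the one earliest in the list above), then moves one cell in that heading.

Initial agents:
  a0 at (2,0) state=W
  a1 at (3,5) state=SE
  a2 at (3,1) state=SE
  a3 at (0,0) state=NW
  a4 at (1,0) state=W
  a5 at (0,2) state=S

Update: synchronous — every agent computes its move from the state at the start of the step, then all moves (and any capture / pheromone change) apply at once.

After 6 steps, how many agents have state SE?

t=1: a0@(2,5):W a1@(0,0):SE a2@(0,2):SE a3@(1,1):SE a4@(1,5):W a5@(1,2):S
t=2: a0@(2,4):W a1@(1,1):SE a2@(1,3):SE a3@(2,2):SE a4@(1,4):W a5@(2,3):SE
t=3: a0@(2,3):W a1@(2,2):SE a2@(2,4):SE a3@(3,3):SE a4@(1,3):W a5@(3,4):SE
t=4: a0@(3,4):SE a1@(3,3):SE a2@(3,5):SE a3@(0,4):SE a4@(1,2):W a5@(0,5):SE
t=5: a0@(0,5):SE a1@(0,4):SE a2@(0,0):SE a3@(1,5):SE a4@(1,1):W a5@(1,0):SE
t=6: a0@(1,0):SE a1@(1,5):SE a2@(1,1):SE a3@(2,0):SE a4@(2,2):SE a5@(2,1):SE

6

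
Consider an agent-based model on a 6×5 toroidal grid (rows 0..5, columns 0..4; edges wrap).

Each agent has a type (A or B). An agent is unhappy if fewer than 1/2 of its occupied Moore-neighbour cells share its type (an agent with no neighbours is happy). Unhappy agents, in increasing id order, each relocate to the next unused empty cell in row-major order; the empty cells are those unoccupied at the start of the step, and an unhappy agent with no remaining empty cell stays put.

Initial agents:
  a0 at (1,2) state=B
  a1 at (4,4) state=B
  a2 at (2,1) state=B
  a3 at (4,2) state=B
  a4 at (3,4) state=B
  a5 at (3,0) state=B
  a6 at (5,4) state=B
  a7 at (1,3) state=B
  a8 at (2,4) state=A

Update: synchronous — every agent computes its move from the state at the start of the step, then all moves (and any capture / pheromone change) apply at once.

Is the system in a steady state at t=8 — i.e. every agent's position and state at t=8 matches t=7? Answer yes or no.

no

t=1: a0@(1,2):B a1@(4,4):B a2@(2,1):B a3@(4,2):B a4@(3,4):B a5@(3,0):B a6@(5,4):B a7@(1,3):B a8@(0,0):A
t=2: a0@(1,2):B a1@(4,4):B a2@(2,1):B a3@(4,2):B a4@(3,4):B a5@(3,0):B a6@(5,4):B a7@(1,3):B a8@(0,1):A
t=3: a0@(1,2):B a1@(4,4):B a2@(2,1):B a3@(4,2):B a4@(3,4):B a5@(3,0):B a6@(5,4):B a7@(1,3):B a8@(0,0):A
t=4: a0@(1,2):B a1@(4,4):B a2@(2,1):B a3@(4,2):B a4@(3,4):B a5@(3,0):B a6@(5,4):B a7@(1,3):B a8@(0,1):A
t=5: a0@(1,2):B a1@(4,4):B a2@(2,1):B a3@(4,2):B a4@(3,4):B a5@(3,0):B a6@(5,4):B a7@(1,3):B a8@(0,0):A
t=6: a0@(1,2):B a1@(4,4):B a2@(2,1):B a3@(4,2):B a4@(3,4):B a5@(3,0):B a6@(5,4):B a7@(1,3):B a8@(0,1):A
t=7: a0@(1,2):B a1@(4,4):B a2@(2,1):B a3@(4,2):B a4@(3,4):B a5@(3,0):B a6@(5,4):B a7@(1,3):B a8@(0,0):A
t=8: a0@(1,2):B a1@(4,4):B a2@(2,1):B a3@(4,2):B a4@(3,4):B a5@(3,0):B a6@(5,4):B a7@(1,3):B a8@(0,1):A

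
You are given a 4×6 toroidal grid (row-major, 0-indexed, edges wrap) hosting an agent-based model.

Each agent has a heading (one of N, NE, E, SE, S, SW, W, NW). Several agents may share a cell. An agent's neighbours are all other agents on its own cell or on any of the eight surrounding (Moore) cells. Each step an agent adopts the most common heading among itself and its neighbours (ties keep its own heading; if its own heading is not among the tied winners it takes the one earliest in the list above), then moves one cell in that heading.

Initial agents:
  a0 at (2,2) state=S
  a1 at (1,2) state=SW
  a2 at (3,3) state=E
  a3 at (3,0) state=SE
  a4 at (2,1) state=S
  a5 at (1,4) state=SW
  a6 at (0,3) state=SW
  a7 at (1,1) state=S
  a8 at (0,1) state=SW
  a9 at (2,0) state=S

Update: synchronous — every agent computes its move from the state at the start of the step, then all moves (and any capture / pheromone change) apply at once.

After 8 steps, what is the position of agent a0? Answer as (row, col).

t=1: a0@(3,2):S a1@(2,1):SW a2@(3,4):E a3@(0,0):S a4@(3,1):S a5@(2,3):SW a6@(1,2):SW a7@(2,1):S a8@(1,0):SW a9@(3,0):S
t=2: a0@(0,2):S a1@(3,1):S a2@(3,5):E a3@(1,0):S a4@(0,1):S a5@(3,2):SW a6@(2,1):SW a7@(3,1):S a8@(2,5):SW a9@(0,0):S
t=3: a0@(1,2):S a1@(0,1):S a2@(3,0):E a3@(2,0):S a4@(1,1):S a5@(0,2):S a6@(3,1):S a7@(0,1):S a8@(3,4):SW a9@(1,0):S
t=4: a0@(2,2):S a1@(1,1):S a2@(0,0):S a3@(3,0):S a4@(2,1):S a5@(1,2):S a6@(0,1):S a7@(1,1):S a8@(0,3):SW a9@(2,0):S
t=5: a0@(3,2):S a1@(2,1):S a2@(1,0):S a3@(0,0):S a4@(3,1):S a5@(2,2):S a6@(1,1):S a7@(2,1):S a8@(1,2):SW a9@(3,0):S
t=6: a0@(0,2):S a1@(3,1):S a2@(2,0):S a3@(1,0):S a4@(0,1):S a5@(3,2):S a6@(2,1):S a7@(3,1):S a8@(2,2):S a9@(0,0):S
t=7: a0@(1,2):S a1@(0,1):S a2@(3,0):S a3@(2,0):S a4@(1,1):S a5@(0,2):S a6@(3,1):S a7@(0,1):S a8@(3,2):S a9@(1,0):S
t=8: a0@(2,2):S a1@(1,1):S a2@(0,0):S a3@(3,0):S a4@(2,1):S a5@(1,2):S a6@(0,1):S a7@(1,1):S a8@(0,2):S a9@(2,0):S

(2, 2)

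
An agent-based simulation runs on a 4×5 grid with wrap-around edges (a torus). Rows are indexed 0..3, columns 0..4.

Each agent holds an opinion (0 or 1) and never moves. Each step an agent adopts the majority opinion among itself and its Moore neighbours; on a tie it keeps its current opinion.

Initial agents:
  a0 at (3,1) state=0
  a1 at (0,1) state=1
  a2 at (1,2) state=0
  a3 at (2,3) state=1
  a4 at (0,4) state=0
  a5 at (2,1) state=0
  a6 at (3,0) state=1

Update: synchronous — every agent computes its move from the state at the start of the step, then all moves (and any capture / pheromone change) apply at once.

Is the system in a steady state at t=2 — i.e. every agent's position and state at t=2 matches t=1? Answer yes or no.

no

t=1: a0@(3,1):0 a1@(0,1):1 a2@(1,2):0 a3@(2,3):1 a4@(0,4):0 a5@(2,1):0 a6@(3,0):0
t=2: a0@(3,1):0 a1@(0,1):0 a2@(1,2):0 a3@(2,3):1 a4@(0,4):0 a5@(2,1):0 a6@(3,0):0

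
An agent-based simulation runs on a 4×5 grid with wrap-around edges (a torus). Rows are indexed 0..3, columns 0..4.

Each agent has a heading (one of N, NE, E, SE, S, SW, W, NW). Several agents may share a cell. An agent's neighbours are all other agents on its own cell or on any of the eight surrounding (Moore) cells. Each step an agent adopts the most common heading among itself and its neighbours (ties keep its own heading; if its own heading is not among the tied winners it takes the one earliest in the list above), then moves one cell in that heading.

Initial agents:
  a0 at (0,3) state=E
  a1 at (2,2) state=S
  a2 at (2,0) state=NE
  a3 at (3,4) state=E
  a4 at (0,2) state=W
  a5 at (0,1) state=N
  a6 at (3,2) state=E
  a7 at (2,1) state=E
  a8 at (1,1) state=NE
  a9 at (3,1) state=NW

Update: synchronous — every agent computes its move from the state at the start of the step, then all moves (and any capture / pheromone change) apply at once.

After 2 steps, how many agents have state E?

t=1: a0@(0,4):E a1@(2,3):E a2@(1,1):NE a3@(3,0):E a4@(0,3):E a5@(3,1):N a6@(3,3):E a7@(2,2):E a8@(0,2):NE a9@(3,2):E
t=2: a0@(0,0):E a1@(2,4):E a2@(0,2):NE a3@(3,1):E a4@(0,4):E a5@(3,2):E a6@(3,4):E a7@(2,3):E a8@(0,3):E a9@(3,3):E

9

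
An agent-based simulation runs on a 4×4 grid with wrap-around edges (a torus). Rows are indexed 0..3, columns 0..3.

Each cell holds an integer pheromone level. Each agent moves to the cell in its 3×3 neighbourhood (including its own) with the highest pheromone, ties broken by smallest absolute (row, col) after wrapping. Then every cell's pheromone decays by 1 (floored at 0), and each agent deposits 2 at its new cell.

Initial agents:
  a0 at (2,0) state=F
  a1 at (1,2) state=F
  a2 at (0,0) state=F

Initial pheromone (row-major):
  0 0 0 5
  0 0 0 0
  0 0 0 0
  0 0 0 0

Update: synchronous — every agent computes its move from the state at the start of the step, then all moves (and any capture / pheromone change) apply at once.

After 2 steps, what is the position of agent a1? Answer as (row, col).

(0, 3)

t=1: a0@(1,0) a1@(0,3) a2@(0,3) | pheromone: 0 0 0 8 / 2 0 0 0 / 0 0 0 0 / 0 0 0 0
t=2: a0@(0,3) a1@(0,3) a2@(0,3) | pheromone: 0 0 0 13 / 1 0 0 0 / 0 0 0 0 / 0 0 0 0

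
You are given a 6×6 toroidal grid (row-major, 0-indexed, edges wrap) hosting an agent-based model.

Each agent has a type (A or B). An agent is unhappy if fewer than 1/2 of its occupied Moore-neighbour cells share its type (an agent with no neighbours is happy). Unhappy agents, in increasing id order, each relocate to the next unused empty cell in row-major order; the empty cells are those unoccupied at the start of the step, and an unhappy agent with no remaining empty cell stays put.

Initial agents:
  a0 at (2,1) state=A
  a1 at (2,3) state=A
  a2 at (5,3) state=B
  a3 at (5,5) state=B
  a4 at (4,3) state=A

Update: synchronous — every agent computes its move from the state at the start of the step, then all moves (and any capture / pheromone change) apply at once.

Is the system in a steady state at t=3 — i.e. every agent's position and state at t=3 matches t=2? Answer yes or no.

t=1: a0@(2,1):A a1@(2,3):A a2@(0,0):B a3@(5,5):B a4@(0,1):A
t=2: a0@(2,1):A a1@(2,3):A a2@(0,0):B a3@(5,5):B a4@(0,2):A
t=3: (unchanged — steady state)

yes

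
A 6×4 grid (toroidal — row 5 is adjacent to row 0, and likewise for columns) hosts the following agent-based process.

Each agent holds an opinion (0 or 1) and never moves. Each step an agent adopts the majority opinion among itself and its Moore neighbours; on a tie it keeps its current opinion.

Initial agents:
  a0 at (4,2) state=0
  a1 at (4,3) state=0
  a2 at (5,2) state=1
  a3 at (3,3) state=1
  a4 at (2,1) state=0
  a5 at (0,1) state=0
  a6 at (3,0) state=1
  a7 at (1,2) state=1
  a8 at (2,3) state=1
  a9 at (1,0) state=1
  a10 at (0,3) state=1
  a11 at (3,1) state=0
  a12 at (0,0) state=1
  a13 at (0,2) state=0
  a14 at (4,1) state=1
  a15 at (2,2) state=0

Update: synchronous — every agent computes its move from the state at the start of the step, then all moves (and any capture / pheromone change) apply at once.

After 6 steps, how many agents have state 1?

t=1: a0@(4,2):0 a1@(4,3):1 a2@(5,2):0 a3@(3,3):1 a4@(2,1):0 a5@(0,1):1 a6@(3,0):1 a7@(1,2):0 a8@(2,3):1 a9@(1,0):1 a10@(0,3):1 a11@(3,1):0 a12@(0,0):1 a13@(0,2):1 a14@(4,1):1 a15@(2,2):0
t=2: a0@(4,2):0 a1@(4,3):1 a2@(5,2):1 a3@(3,3):1 a4@(2,1):0 a5@(0,1):1 a6@(3,0):1 a7@(1,2):1 a8@(2,3):1 a9@(1,0):1 a10@(0,3):1 a11@(3,1):0 a12@(0,0):1 a13@(0,2):1 a14@(4,1):0 a15@(2,2):0
t=3: (unchanged — steady state)

11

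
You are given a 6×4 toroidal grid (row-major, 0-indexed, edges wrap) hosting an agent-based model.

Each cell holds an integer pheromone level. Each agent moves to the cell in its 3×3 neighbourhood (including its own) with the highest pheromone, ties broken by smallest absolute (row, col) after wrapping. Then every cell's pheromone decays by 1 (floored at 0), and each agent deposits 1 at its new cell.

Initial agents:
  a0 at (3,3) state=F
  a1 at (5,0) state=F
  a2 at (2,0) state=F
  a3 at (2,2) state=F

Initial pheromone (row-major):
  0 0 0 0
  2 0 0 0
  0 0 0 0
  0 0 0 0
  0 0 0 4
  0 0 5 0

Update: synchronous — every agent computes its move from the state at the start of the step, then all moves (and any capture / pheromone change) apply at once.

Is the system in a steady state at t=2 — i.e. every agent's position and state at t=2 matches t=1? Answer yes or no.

t=1: a0@(4,3) a1@(4,3) a2@(1,0) a3@(1,1) | pheromone: 0 0 0 0 / 2 1 0 0 / 0 0 0 0 / 0 0 0 0 / 0 0 0 5 / 0 0 4 0
t=2: a0@(4,3) a1@(4,3) a2@(1,0) a3@(1,0) | pheromone: 0 0 0 0 / 3 0 0 0 / 0 0 0 0 / 0 0 0 0 / 0 0 0 6 / 0 0 3 0

no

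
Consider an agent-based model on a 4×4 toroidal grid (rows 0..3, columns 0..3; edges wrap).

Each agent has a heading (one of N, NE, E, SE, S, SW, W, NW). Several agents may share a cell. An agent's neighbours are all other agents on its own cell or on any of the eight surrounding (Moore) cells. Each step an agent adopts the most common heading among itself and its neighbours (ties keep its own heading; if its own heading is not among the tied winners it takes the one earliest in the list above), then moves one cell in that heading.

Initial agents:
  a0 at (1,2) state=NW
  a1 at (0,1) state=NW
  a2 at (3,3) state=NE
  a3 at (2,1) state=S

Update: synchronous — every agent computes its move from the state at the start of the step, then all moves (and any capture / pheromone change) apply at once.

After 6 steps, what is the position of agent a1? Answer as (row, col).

(2, 3)

t=1: a0@(0,1):NW a1@(3,0):NW a2@(2,0):NE a3@(3,1):S
t=2: a0@(3,0):NW a1@(2,3):NW a2@(1,1):NE a3@(2,0):NW
t=3: a0@(2,3):NW a1@(1,2):NW a2@(0,2):NE a3@(1,3):NW
t=4: a0@(1,2):NW a1@(0,1):NW a2@(3,1):NW a3@(0,2):NW
t=5: a0@(0,1):NW a1@(3,0):NW a2@(2,0):NW a3@(3,1):NW
t=6: a0@(3,0):NW a1@(2,3):NW a2@(1,3):NW a3@(2,0):NW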